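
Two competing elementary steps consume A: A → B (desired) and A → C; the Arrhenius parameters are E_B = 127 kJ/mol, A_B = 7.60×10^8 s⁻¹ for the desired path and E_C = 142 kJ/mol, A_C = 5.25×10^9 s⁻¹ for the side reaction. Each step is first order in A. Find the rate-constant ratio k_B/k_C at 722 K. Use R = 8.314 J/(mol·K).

1.76

With equal orders, S_{B/C} = k_B/k_C = (A_B/A_C)·exp[(E_C−E_B)/(RT)].
(E_C−E_B)/(RT) = (142−127)×10³/(8.314×722) = 15000/6003 = 2.499.
k_B/k_C = (7.60×10^8/5.25×10^9)·exp(2.499) = 0.1448 × 12.17 = 1.76.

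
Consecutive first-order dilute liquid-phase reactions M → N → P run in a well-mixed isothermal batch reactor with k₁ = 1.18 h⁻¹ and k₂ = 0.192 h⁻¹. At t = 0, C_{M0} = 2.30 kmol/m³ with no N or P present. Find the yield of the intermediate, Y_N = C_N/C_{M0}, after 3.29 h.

Solving the coupled first-order balances gives C_N(t) = [k₁/(k₂−k₁)]·C_{M0}·(e^(−k₁t) − e^(−k₂t)).
e^(−k₁t) = e^(−1.18×3.29) = e^(−3.882) = 0.02061; e^(−k₂t) = e^(−0.6317) = 0.5317.
C_N = 1.18×2.30/(0.192−1.18) × (0.02061−0.5317) = (-2.747)×(-0.5111) = 1.404 kmol/m³.
Y_N = C_N/C_{M0} = 1.404/2.30 = 0.610.

0.610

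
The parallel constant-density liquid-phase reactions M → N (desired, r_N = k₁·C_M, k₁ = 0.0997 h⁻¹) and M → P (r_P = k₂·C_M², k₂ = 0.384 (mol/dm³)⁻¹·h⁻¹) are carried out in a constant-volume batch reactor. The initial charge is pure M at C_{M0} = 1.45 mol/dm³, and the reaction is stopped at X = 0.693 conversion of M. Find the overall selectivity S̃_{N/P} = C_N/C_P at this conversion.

0.297

C_M = C_{M0}(1−X) = 0.4452 mol/dm³.
Along a PFR/batch, dC_N/dC_M = −r_N/(r_N+r_P) = −k₁/(k₁+k₂·C_M).
Integrating from C_{M0} to C_M: C_N = (0.0997/0.384)·ln[(0.0997+0.384·1.45)/(0.0997+0.384·0.445)] = 0.2596·ln(0.6565/0.2706) = 0.2301 mol/dm³.
C_P = (C_{M0}−C_M)−C_N = 0.7748 mol/dm³; S̃_{N/P} = 0.2301/0.7748 = 0.297.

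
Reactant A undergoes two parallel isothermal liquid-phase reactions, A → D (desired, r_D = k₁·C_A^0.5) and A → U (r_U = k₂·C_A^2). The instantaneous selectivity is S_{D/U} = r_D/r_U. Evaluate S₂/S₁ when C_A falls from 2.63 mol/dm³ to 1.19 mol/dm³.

S_{D/U} = (k₁/k₂)·C_A^-1.5, so S₂/S₁ = (C_{A,2}/C_{A,1})^-1.5.
= (1.19/2.63)^(-1.5) = (0.4525)^(-1.5) = 3.29.

3.29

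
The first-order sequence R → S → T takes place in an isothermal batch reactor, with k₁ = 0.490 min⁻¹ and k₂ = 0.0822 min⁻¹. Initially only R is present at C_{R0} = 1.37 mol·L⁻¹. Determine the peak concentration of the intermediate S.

0.956 mol·L⁻¹

At the optimum, C_{S,max}/C_{R0} = (k₁/k₂)^[k₂/(k₂−k₁)].
= (0.490/0.0822)^(0.0822/(0.0822−0.490)) = (5.961)^(-0.2016) = 0.6978.
C_{S,max} = 0.6978×1.37 = 0.956 mol·L⁻¹.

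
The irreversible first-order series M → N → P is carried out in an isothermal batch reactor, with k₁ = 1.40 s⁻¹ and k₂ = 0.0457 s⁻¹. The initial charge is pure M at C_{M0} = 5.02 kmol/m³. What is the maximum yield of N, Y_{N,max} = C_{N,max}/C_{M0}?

0.891

For a first-order series the maximum intermediate yield is C_{N,max}/C_{M0} = (k₁/k₂)^[k₂/(k₂−k₁)].
= (1.40/0.0457)^(0.0457/(0.0457−1.40)) = (30.63)^(-0.03374) = 0.8909.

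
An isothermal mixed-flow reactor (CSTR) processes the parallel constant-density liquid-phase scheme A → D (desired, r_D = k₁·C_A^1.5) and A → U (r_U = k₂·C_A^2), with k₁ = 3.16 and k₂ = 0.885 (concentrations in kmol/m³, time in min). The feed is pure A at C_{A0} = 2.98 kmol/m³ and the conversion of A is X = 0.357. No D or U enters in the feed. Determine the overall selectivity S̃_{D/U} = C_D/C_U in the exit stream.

2.58

Exit C_A = C_{A0}(1−X) = 2.98×0.643 = 1.916 kmol/m³.
Rates in a CSTR are evaluated at the outlet concentration: r_D = 3.16×1.916^1.5 = 8.382, r_U = 0.885×1.916^2 = 3.249.
Overall selectivity = C_D/C_U = r_Dτ/(r_Uτ) = r_D/r_U = 2.58.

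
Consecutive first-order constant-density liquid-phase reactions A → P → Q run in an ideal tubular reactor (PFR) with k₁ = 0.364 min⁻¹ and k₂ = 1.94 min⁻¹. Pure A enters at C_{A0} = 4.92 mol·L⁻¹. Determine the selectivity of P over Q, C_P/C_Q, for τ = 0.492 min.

The intermediate concentration in a first-order A→B→C sequence is C_P = k₁C_{A0}(e^(−k₁τ) − e^(−k₂τ))/(k₂−k₁).
e^(−k₁τ) = e^(−0.364×0.492) = e^(−0.1791) = 0.8360; e^(−k₂τ) = e^(−0.9545) = 0.3850.
C_P = 0.364×4.92/(1.94−0.364) × (0.8360−0.3850) = 1.136×0.4510 = 0.5125 mol·L⁻¹.
C_A = C_{A0}e^(−k₁τ) = 4.113 mol·L⁻¹, so C_Q = C_{A0}−C_A−C_P = 0.2942 mol·L⁻¹; C_P/C_Q = 1.74.

1.74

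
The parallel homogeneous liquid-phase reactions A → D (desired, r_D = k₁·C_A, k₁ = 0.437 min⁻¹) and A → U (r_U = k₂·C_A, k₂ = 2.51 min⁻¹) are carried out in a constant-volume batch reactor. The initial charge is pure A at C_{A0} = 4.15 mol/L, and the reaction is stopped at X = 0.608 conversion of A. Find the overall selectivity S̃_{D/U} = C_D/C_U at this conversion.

C_A = C_{A0}(1−X) = 1.627 mol/L.
Both paths are first order in A, so the instantaneous fraction to D is constant: dC_D/d(−C_A) = k₁/(k₁+k₂) = 0.1483.
C_D = 0.1483·(C_{A0}−C_A) = 0.1483×2.523 = 0.374 mol/L.
C_U = (C_{A0}−C_A)−C_D = 2.149 mol/L; S̃_{D/U} = 0.3742/2.149 = 0.174.

0.174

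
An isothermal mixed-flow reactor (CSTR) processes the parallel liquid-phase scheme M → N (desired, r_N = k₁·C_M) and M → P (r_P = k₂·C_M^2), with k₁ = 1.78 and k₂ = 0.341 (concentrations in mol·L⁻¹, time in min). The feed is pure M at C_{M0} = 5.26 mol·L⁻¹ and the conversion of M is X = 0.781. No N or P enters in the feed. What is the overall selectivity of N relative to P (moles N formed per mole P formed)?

4.53

Exit C_M = C_{M0}(1−X) = 5.26×0.219 = 1.152 mol·L⁻¹.
In a CSTR the entire volume is at exit conditions, so r_N = 1.78×1.152 = 2.050 and r_P = 0.341×1.152^2 = 0.4525.
Overall selectivity = C_N/C_P = r_Nτ/(r_Pτ) = r_N/r_P = 4.53.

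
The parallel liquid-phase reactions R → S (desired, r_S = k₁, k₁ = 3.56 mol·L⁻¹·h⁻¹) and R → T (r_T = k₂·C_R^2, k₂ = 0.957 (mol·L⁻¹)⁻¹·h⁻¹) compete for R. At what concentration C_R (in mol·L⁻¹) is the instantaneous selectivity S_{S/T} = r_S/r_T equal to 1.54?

1.55 mol·L⁻¹

S_{S/T} = (k₁/k₂)·C_R^-2 ⇒ C_R = (S·k₂/k₁)^(-0.5).
= (1.54×0.957/3.56)^(-0.5) = (0.4140)^(-0.5) = 1.55 mol·L⁻¹.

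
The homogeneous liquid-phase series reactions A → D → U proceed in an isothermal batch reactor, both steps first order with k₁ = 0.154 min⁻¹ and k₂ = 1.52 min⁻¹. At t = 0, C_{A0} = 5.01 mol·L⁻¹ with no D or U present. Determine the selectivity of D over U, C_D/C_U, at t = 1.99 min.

The intermediate concentration in a first-order A→B→C sequence is C_D = k₁C_{A0}(e^(−k₁t) − e^(−k₂t))/(k₂−k₁).
e^(−k₁t) = e^(−0.154×1.99) = e^(−0.3065) = 0.7360; e^(−k₂t) = e^(−3.025) = 0.04857.
C_D = 0.154×5.01/(1.52−0.154) × (0.7360−0.04857) = 0.5648×0.6875 = 0.3883 mol·L⁻¹.
C_A = C_{A0}e^(−k₁t) = 3.688 mol·L⁻¹, so C_U = C_{A0}−C_A−C_D = 0.9341 mol·L⁻¹; C_D/C_U = 0.416.

0.416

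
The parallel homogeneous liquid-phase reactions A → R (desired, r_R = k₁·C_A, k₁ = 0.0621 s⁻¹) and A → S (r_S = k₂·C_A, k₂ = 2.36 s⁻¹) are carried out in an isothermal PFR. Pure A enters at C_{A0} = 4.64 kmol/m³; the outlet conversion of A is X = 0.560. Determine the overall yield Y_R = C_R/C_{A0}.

C_A = C_{A0}(1−X) = 2.042 kmol/m³.
Both paths are first order in A, so the instantaneous fraction to R is constant: dC_R/d(−C_A) = k₁/(k₁+k₂) = 0.02564.
C_R = 0.02564·(C_{A0}−C_A) = 0.02564×2.598 = 0.0666 kmol/m³.
Y_R = C_R/C_{A0} = 0.06662/4.64 = 0.0144.

0.0144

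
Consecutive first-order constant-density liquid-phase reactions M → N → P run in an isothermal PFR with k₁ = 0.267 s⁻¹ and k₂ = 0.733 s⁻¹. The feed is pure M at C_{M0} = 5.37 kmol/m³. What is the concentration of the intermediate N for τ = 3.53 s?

Solving the coupled first-order balances gives C_N(τ) = [k₁/(k₂−k₁)]·C_{M0}·(e^(−k₁τ) − e^(−k₂τ)).
e^(−k₁τ) = e^(−0.267×3.53) = e^(−0.9425) = 0.3896; e^(−k₂τ) = e^(−2.587) = 0.07521.
C_N = 0.267×5.37/(0.733−0.267) × (0.3896−0.07521) = 3.077×0.3144 = 0.9675 kmol/m³.

0.967 kmol/m³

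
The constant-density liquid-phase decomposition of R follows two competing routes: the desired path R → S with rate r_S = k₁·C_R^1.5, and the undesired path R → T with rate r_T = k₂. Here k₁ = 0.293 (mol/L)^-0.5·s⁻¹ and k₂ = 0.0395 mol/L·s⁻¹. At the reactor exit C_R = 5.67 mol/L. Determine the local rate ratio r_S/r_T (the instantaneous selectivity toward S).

S_{S/T} = r_S/r_T = (k₁·C_R^1.5)/(k₂) = (k₁/k₂)·C_R^1.5.
= (0.293×5.670^1.5) / (0.0395) = 3.956/0.03950 = 100.

100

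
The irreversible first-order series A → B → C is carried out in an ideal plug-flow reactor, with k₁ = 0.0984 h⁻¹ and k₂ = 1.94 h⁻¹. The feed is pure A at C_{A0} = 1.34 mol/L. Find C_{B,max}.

0.0580 mol/L

For a first-order series the maximum intermediate yield is C_{B,max}/C_{A0} = (k₁/k₂)^[k₂/(k₂−k₁)].
= (0.0984/1.94)^(1.94/(1.94−0.0984)) = (0.05072)^(1.053) = 0.04325.
C_{B,max} = 0.04325×1.34 = 0.0580 mol/L.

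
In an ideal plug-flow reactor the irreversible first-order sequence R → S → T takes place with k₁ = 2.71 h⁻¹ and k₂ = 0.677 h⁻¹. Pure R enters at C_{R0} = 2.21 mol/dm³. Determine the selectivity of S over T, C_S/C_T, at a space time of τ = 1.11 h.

1.45

For first-order series with pure R initially, C_S(τ) = k₁C_{R0}/(k₂−k₁)·(e^(−k₁τ) − e^(−k₂τ)).
e^(−k₁τ) = e^(−2.71×1.11) = e^(−3.008) = 0.04939; e^(−k₂τ) = e^(−0.7515) = 0.4717.
C_S = 2.71×2.21/(0.677−2.71) × (0.04939−0.4717) = (-2.946)×(-0.4223) = 1.244 mol/dm³.
C_R = C_{R0}e^(−k₁τ) = 0.1091 mol/dm³, so C_T = C_{R0}−C_R−C_S = 0.8568 mol/dm³; C_S/C_T = 1.45.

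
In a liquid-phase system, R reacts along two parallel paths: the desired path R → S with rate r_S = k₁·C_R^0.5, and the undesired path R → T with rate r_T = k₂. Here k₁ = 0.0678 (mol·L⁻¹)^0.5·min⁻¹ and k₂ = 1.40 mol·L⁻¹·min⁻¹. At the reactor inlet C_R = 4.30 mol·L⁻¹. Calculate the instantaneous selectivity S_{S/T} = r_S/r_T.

S_{S/T} = r_S/r_T = (k₁·C_R^0.5)/(k₂) = (k₁/k₂)·C_R^0.5.
= (0.0678×4.300^0.5) / (1.40) = 0.1406/1.400 = 0.100.

0.100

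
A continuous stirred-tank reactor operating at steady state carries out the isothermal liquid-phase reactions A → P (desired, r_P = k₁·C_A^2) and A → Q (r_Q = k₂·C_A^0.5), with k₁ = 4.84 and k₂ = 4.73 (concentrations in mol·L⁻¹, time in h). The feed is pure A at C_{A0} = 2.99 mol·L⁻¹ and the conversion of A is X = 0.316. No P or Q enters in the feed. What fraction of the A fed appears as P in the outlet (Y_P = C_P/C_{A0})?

Exit C_A = C_{A0}(1−X) = 2.99×0.684 = 2.045 mol·L⁻¹.
In a CSTR the entire volume is at exit conditions, so r_P = 4.84×2.045^2 = 20.24 and r_Q = 4.73×2.045^0.5 = 6.764.
Fraction of consumed A going to P: r_P/(r_P+r_Q) = 0.7495.
C_P = 0.7495·C_{A0}·X = 0.7495×2.99×0.316 = 0.708 mol·L⁻¹; Y_P = C_P/C_{A0} = 0.237.

0.237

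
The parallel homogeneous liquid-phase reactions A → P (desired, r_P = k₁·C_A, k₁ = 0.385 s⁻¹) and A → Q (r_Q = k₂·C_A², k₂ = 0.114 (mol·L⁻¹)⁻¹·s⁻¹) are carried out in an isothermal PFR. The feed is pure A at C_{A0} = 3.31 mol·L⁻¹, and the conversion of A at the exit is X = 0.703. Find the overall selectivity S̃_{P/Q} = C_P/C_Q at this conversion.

1.64

C_A = C_{A0}(1−X) = 0.9831 mol·L⁻¹.
Along a PFR/batch, dC_P/dC_A = −r_P/(r_P+r_Q) = −k₁/(k₁+k₂·C_A).
Integrating from C_{A0} to C_A: C_P = (0.385/0.114)·ln[(0.385+0.114·3.31)/(0.385+0.114·0.983)] = 3.377·ln(0.7623/0.4971) = 1.444 mol·L⁻¹.
C_Q = (C_{A0}−C_A)−C_P = 0.8826 mol·L⁻¹; S̃_{P/Q} = 1.444/0.8826 = 1.64.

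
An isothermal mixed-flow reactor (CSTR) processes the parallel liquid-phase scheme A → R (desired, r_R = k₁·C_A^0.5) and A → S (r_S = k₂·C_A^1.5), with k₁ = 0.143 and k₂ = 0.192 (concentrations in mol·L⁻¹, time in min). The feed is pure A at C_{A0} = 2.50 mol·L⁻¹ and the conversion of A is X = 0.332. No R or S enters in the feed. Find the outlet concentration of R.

Exit C_A = C_{A0}(1−X) = 2.50×0.668 = 1.670 mol·L⁻¹.
In a CSTR the entire volume is at exit conditions, so r_R = 0.143×1.670^0.5 = 0.1848 and r_S = 0.192×1.670^1.5 = 0.4144.
Fraction of consumed A going to R: r_R/(r_R+r_S) = 0.3084.
C_R = 0.3084·C_{A0}·X = 0.3084×2.50×0.332 = 0.256 mol·L⁻¹.

0.256 mol·L⁻¹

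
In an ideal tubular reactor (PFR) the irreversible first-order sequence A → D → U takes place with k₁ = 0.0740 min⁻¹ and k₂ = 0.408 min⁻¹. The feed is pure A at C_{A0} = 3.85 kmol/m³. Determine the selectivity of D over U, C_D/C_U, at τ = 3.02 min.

Solving the coupled first-order balances gives C_D(τ) = [k₁/(k₂−k₁)]·C_{A0}·(e^(−k₁τ) − e^(−k₂τ)).
e^(−k₁τ) = e^(−0.0740×3.02) = e^(−0.2235) = 0.7997; e^(−k₂τ) = e^(−1.232) = 0.2917.
C_D = 0.0740×3.85/(0.408−0.0740) × (0.7997−0.2917) = 0.8530×0.5081 = 0.4334 kmol/m³.
C_A = C_{A0}e^(−k₁τ) = 3.079 kmol/m³, so C_U = C_{A0}−C_A−C_D = 0.3377 kmol/m³; C_D/C_U = 1.28.

1.28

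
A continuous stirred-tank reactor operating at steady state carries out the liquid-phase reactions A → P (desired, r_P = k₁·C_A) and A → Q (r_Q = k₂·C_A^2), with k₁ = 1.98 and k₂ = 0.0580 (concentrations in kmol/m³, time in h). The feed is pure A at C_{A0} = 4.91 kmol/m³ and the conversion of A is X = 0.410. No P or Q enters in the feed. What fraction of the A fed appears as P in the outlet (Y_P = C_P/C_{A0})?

0.378

Exit C_A = C_{A0}(1−X) = 4.91×0.590 = 2.897 kmol/m³.
In a CSTR the entire volume is at exit conditions, so r_P = 1.98×2.897 = 5.736 and r_Q = 0.0580×2.897^2 = 0.4867.
Fraction of consumed A going to P: r_P/(r_P+r_Q) = 0.9218.
C_P = 0.9218·C_{A0}·X = 0.9218×4.91×0.410 = 1.86 kmol/m³; Y_P = C_P/C_{A0} = 0.378.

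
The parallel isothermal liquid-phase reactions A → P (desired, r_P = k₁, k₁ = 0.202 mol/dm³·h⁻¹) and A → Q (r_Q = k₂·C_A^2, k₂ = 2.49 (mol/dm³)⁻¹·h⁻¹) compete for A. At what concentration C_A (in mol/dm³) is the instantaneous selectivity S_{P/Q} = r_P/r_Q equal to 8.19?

S_{P/Q} = (k₁/k₂)·C_A^-2 ⇒ C_A = (S·k₂/k₁)^(-0.5).
= (8.19×2.49/0.202)^(-0.5) = (101.0)^(-0.5) = 0.0995 mol/dm³.

0.0995 mol/dm³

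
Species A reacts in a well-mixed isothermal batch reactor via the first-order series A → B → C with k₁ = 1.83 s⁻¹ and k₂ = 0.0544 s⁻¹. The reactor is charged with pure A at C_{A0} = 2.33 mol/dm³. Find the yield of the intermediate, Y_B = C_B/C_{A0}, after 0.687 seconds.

0.700

For first-order series with pure A initially, C_B(t) = k₁C_{A0}/(k₂−k₁)·(e^(−k₁t) − e^(−k₂t)).
e^(−k₁t) = e^(−1.83×0.687) = e^(−1.257) = 0.2844; e^(−k₂t) = e^(−0.03737) = 0.9633.
C_B = 1.83×2.33/(0.0544−1.83) × (0.2844−0.9633) = (-2.401)×(-0.6789) = 1.630 mol/dm³.
Y_B = C_B/C_{A0} = 1.630/2.33 = 0.700.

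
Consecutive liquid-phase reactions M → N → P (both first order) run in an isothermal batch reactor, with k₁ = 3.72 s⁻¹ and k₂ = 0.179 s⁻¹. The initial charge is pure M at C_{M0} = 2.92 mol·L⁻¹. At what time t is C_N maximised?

0.857 s

Setting dC_N/dt = 0 gives t_opt = ln(k₂/k₁)/(k₂−k₁).
= ln(0.179/3.72)/(0.179−3.72) = ln(0.04812)/-3.541 = -3.034/-3.541 = 0.857 s.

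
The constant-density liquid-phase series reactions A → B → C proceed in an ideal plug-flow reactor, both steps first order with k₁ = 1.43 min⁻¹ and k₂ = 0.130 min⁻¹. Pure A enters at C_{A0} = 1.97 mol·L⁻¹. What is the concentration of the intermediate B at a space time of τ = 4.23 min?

Solving the coupled first-order balances gives C_B(τ) = [k₁/(k₂−k₁)]·C_{A0}·(e^(−k₁τ) − e^(−k₂τ)).
e^(−k₁τ) = e^(−1.43×4.23) = e^(−6.049) = 0.002360; e^(−k₂τ) = e^(−0.5499) = 0.5770.
C_B = 1.43×1.97/(0.130−1.43) × (0.002360−0.5770) = (-2.167)×(-0.5746) = 1.245 mol·L⁻¹.

1.25 mol·L⁻¹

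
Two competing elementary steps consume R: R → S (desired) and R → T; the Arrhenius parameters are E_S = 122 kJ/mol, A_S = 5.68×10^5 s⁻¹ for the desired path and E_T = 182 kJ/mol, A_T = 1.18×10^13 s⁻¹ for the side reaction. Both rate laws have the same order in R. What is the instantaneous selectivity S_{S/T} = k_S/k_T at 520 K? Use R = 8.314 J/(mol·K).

k_S/k_T = (A_S/A_T)·exp[−(E_S−E_T)/(RT)] = (A_S/A_T)·exp[(E_T−E_S)/(RT)].
(E_T−E_S)/(RT) = (182−122)×10³/(8.314×520) = 60000/4323 = 13.88.
k_S/k_T = (5.68×10^5/1.18×10^13)·exp(13.88) = 4.814×10^-8 × 1.065×10^6 = 0.0513.
Since E_S < E_T, lowering the temperature improves selectivity toward S.

0.0513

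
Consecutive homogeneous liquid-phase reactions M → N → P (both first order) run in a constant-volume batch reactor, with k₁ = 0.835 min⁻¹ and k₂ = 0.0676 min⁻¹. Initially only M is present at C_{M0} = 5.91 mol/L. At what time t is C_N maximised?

Setting dC_N/dt = 0 gives t_opt = ln(k₂/k₁)/(k₂−k₁).
= ln(0.0676/0.835)/(0.0676−0.835) = ln(0.08096)/-0.7674 = -2.514/-0.7674 = 3.28 min.

3.28 min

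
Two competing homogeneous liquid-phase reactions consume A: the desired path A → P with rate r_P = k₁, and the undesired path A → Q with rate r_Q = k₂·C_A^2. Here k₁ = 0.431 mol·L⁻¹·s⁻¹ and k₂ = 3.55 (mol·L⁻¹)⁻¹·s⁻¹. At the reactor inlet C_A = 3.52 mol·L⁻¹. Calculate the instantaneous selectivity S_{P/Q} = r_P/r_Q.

S_{P/Q} = r_P/r_Q = (k₁)/(k₂·C_A^2) = (k₁/k₂)·C_A^-2.
= (0.431) / (3.55×3.520^2) = 0.4310/43.99 = 0.00980.
The undesired path is higher order in A, so low C_A (CSTR or dilute feed) favours P.

0.00980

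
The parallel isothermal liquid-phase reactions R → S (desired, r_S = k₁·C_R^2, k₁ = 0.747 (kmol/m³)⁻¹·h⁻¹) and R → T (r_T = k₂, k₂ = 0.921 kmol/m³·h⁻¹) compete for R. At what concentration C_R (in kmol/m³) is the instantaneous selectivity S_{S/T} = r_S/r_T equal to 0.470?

S_{S/T} = (k₁/k₂)·C_R^2 ⇒ C_R = (S·k₂/k₁)^(0.5).
= (0.470×0.921/0.747)^(0.5) = (0.5795)^(0.5) = 0.761 kmol/m³.

0.761 kmol/m³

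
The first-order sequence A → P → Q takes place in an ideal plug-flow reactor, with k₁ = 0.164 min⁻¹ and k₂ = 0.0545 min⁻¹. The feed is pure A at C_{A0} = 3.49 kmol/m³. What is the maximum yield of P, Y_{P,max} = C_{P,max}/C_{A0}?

0.578

For a first-order series the maximum intermediate yield is C_{P,max}/C_{A0} = (k₁/k₂)^[k₂/(k₂−k₁)].
= (0.164/0.0545)^(0.0545/(0.0545−0.164)) = (3.009)^(-0.4977) = 0.5779.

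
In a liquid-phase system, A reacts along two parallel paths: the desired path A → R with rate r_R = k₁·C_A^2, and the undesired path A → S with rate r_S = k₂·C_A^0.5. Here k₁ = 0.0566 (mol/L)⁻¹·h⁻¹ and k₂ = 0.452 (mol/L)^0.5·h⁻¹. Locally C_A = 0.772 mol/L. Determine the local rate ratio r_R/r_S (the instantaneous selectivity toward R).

S_{R/S} = r_R/r_S = (k₁·C_A^2)/(k₂·C_A^0.5) = (k₁/k₂)·C_A^1.5.
= (0.0566×0.7720^2) / (0.452×0.7720^0.5) = 0.03373/0.3971 = 0.0849.

0.0849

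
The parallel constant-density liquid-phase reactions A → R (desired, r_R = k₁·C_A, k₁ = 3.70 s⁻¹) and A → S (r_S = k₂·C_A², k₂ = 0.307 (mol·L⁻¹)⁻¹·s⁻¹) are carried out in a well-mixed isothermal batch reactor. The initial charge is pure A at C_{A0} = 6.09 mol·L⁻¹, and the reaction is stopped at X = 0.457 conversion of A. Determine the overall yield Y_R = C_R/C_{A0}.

0.330

C_A = C_{A0}(1−X) = 3.307 mol·L⁻¹.
Along a PFR/batch, dC_R/dC_A = −r_R/(r_R+r_S) = −k₁/(k₁+k₂·C_A).
Integrating from C_{A0} to C_A: C_R = (3.70/0.307)·ln[(3.70+0.307·6.09)/(3.70+0.307·3.31)] = 12.05·ln(5.570/4.715) = 2.007 mol·L⁻¹.
Y_R = C_R/C_{A0} = 2.007/6.09 = 0.330.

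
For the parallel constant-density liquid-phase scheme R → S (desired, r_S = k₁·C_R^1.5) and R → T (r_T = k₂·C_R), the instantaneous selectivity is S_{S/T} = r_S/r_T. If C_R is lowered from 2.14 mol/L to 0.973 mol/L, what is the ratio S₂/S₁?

S_{S/T} = (k₁/k₂)·C_R^0.5, so S₂/S₁ = (C_{R,2}/C_{R,1})^0.5.
= (0.973/2.14)^0.5 = (0.4547)^0.5 = 0.674.

0.674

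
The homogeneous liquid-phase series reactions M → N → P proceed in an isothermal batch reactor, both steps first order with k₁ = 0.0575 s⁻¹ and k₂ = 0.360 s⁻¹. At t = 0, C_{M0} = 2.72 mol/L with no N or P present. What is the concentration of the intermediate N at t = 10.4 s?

0.272 mol/L

For first-order series with pure M initially, C_N(t) = k₁C_{M0}/(k₂−k₁)·(e^(−k₁t) − e^(−k₂t)).
e^(−k₁t) = e^(−0.0575×10.4) = e^(−0.5980) = 0.5499; e^(−k₂t) = e^(−3.744) = 0.02366.
C_N = 0.0575×2.72/(0.360−0.0575) × (0.5499−0.02366) = 0.5170×0.5263 = 0.2721 mol/L.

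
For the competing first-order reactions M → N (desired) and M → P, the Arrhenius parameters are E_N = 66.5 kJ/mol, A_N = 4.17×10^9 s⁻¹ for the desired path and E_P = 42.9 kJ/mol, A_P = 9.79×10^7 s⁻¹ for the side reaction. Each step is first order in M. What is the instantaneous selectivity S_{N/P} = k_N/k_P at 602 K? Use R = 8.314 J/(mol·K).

With equal orders, S_{N/P} = k_N/k_P = (A_N/A_P)·exp[(E_P−E_N)/(RT)].
(E_P−E_N)/(RT) = (42.9−66.5)×10³/(8.314×602) = -23600/5005 = -4.715.
k_N/k_P = (4.17×10^9/9.79×10^7)·exp(-4.715) = 42.59 × 0.008958 = 0.382.
Since E_N > E_P, raising the temperature improves selectivity toward N.

0.382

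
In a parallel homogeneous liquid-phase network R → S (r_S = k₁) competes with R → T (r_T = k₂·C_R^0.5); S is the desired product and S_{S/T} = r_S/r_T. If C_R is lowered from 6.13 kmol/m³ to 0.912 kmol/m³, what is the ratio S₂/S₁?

2.59

S_{S/T} = (k₁/k₂)·C_R^-0.5, so S₂/S₁ = (C_{R,2}/C_{R,1})^-0.5.
= (0.912/6.13)^(-0.5) = (0.1488)^(-0.5) = 2.59.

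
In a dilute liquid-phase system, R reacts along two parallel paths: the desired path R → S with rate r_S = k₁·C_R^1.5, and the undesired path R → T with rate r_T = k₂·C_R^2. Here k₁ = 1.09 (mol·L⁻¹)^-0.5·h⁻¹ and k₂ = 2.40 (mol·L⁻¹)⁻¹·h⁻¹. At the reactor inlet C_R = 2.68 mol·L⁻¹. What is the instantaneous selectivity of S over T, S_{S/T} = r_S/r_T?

0.277

S_{S/T} = r_S/r_T = (k₁·C_R^1.5)/(k₂·C_R^2) = (k₁/k₂)·C_R^-0.5.
= (1.09×2.680^1.5) / (2.40×2.680^2) = 4.782/17.24 = 0.277.
The undesired path is higher order in R, so low C_R (CSTR or dilute feed) favours S.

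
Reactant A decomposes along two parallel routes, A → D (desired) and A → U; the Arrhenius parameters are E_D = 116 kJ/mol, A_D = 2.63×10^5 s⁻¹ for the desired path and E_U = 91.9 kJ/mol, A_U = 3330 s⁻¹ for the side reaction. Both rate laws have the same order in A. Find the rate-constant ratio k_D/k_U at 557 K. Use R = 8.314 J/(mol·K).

0.434

k_D/k_U = (A_D/A_U)·exp[−(E_D−E_U)/(RT)] = (A_D/A_U)·exp[(E_U−E_D)/(RT)].
(E_U−E_D)/(RT) = (91.9−116)×10³/(8.314×557) = -24100/4631 = -5.204.
k_D/k_U = (2.63×10^5/3330)·exp(-5.204) = 78.98 × 0.005494 = 0.434.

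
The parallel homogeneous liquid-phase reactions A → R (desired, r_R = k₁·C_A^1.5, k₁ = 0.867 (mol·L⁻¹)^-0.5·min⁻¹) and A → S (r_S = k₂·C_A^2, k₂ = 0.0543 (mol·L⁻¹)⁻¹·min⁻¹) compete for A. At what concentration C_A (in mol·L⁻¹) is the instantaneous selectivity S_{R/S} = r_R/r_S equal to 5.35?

S_{R/S} = (k₁/k₂)·C_A^-0.5 ⇒ C_A = (S·k₂/k₁)^(-2).
= (5.35×0.0543/0.867)^(-2) = (0.3351)^(-2) = 8.91 mol·L⁻¹.

8.91 mol·L⁻¹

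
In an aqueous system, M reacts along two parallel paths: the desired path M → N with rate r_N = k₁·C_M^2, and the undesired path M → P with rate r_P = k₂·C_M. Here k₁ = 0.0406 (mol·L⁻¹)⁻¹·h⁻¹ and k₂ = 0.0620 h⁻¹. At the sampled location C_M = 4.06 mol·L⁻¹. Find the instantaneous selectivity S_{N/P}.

S_{N/P} = r_N/r_P = (k₁·C_M^2)/(k₂·C_M) = (k₁/k₂)·C_M.
= (0.0406×4.060^2) / (0.0620×4.060) = 0.6692/0.2517 = 2.66.
Since the desired path is higher order in M, keeping C_M high (PFR or concentrated feed) favours N.

2.66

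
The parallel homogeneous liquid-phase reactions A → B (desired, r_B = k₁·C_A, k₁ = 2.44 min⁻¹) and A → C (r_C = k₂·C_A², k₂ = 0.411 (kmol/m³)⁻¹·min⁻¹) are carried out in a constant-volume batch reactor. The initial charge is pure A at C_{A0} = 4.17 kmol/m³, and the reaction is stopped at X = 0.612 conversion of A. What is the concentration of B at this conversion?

1.73 kmol/m³

C_A = C_{A0}(1−X) = 1.618 kmol/m³.
Along a PFR/batch, dC_B/dC_A = −r_B/(r_B+r_C) = −k₁/(k₁+k₂·C_A).
Integrating from C_{A0} to C_A: C_B = (2.44/0.411)·ln[(2.44+0.411·4.17)/(2.44+0.411·1.62)] = 5.937·ln(4.154/3.105) = 1.728 kmol/m³.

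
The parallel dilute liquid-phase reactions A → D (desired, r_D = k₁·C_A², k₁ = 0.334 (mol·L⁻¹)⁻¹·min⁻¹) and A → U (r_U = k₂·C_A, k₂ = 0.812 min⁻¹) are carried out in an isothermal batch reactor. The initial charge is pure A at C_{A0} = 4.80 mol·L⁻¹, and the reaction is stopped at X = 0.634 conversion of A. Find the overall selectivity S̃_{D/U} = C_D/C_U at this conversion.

1.29

C_A = C_{A0}(1−X) = 1.757 mol·L⁻¹.
Along a PFR/batch, dC_U/dC_A = −r_U/(r_D+r_U) = −k₂/(k₂+k₁·C_A).
Integrating from C_{A0} to C_A: C_U = (0.812/0.334)·ln[(0.812+0.334·4.80)/(0.812+0.334·1.76)] = 2.431·ln(2.415/1.399) = 1.328 mol·L⁻¹.
Then C_D = (C_{A0}−C_A) − C_U = 3.043 − 1.328 = 1.715 mol·L⁻¹.
S̃_{D/U} = C_D/C_U = 1.715/1.328 = 1.29.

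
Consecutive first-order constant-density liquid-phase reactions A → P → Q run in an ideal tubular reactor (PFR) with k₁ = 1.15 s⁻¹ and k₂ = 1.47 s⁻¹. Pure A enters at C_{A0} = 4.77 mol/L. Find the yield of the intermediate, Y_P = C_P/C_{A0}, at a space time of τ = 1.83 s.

The intermediate concentration in a first-order A→B→C sequence is C_P = k₁C_{A0}(e^(−k₁τ) − e^(−k₂τ))/(k₂−k₁).
e^(−k₁τ) = e^(−1.15×1.83) = e^(−2.104) = 0.1219; e^(−k₂τ) = e^(−2.690) = 0.06787.
C_P = 1.15×4.77/(1.47−1.15) × (0.1219−0.06787) = 17.14×0.05403 = 0.9262 mol/L.
Y_P = C_P/C_{A0} = 0.9262/4.77 = 0.194.

0.194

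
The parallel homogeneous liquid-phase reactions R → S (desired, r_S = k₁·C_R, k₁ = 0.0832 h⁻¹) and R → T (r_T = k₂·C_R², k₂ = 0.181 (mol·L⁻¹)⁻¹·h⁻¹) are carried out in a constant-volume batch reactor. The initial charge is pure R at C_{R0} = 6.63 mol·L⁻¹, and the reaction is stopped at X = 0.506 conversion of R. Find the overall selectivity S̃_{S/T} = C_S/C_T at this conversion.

C_R = C_{R0}(1−X) = 3.275 mol·L⁻¹.
Along a PFR/batch, dC_S/dC_R = −r_S/(r_S+r_T) = −k₁/(k₁+k₂·C_R).
Integrating from C_{R0} to C_R: C_S = (0.0832/0.181)·ln[(0.0832+0.181·6.63)/(0.0832+0.181·3.28)] = 0.4597·ln(1.283/0.6760) = 0.2946 mol·L⁻¹.
C_T = (C_{R0}−C_R)−C_S = 3.060 mol·L⁻¹; S̃_{S/T} = 0.2946/3.060 = 0.0963.

0.0963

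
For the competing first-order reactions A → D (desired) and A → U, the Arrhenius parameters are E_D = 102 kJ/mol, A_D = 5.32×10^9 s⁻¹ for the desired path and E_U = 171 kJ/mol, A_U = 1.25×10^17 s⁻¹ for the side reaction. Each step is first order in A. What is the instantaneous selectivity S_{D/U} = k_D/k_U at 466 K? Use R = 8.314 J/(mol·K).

2.31

With equal orders, S_{D/U} = k_D/k_U = (A_D/A_U)·exp[(E_U−E_D)/(RT)].
(E_U−E_D)/(RT) = (171−102)×10³/(8.314×466) = 69000/3874 = 17.81.
k_D/k_U = (5.32×10^9/1.25×10^17)·exp(17.81) = 4.256×10^-8 × 5.427×10^7 = 2.31.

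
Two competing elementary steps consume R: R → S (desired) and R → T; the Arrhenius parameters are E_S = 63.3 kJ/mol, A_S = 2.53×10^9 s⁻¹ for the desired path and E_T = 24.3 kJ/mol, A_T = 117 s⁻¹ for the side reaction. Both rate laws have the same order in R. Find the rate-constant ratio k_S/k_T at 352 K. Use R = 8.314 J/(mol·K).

k_S/k_T = (A_S/A_T)·exp[−(E_S−E_T)/(RT)] = (A_S/A_T)·exp[(E_T−E_S)/(RT)].
(E_T−E_S)/(RT) = (24.3−63.3)×10³/(8.314×352) = -39000/2927 = -13.33.
k_S/k_T = (2.53×10^9/117)·exp(-13.33) = 2.162×10^7 × 1.631×10^-6 = 35.3.

35.3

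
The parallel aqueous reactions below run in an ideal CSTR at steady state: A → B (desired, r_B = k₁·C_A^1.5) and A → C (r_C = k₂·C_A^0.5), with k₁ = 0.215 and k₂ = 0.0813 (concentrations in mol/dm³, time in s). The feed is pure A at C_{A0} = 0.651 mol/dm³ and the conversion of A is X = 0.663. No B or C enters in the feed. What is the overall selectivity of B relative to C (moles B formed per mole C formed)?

0.580

Exit C_A = C_{A0}(1−X) = 0.651×0.337 = 0.2194 mol/dm³.
Rates in a CSTR are evaluated at the outlet concentration: r_B = 0.215×0.2194^1.5 = 0.02209, r_C = 0.0813×0.2194^0.5 = 0.03808.
Overall selectivity = C_B/C_C = r_Bτ/(r_Cτ) = r_B/r_C = 0.580.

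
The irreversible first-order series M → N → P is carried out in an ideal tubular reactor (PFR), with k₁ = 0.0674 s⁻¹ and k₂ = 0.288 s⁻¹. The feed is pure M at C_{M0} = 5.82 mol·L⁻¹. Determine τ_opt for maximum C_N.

Setting dC_N/dτ = 0 gives τ_opt = ln(k₂/k₁)/(k₂−k₁).
= ln(0.288/0.0674)/(0.288−0.0674) = ln(4.273)/0.2206 = 1.452/0.2206 = 6.58 s.

6.58 s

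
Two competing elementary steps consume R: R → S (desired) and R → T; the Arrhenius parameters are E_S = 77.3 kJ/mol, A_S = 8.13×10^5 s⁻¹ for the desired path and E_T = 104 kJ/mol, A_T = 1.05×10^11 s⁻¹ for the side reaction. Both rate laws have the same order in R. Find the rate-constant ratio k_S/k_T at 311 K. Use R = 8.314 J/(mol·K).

Since both paths have the same order in R, the concentration cancels and S_{S/T} = k_S/k_T = (A_S/A_T)·exp[(E_T−E_S)/(RT)].
(E_T−E_S)/(RT) = (104−77.3)×10³/(8.314×311) = 26700/2586 = 10.33.
k_S/k_T = (8.13×10^5/1.05×10^11)·exp(10.33) = 7.743×10^-6 × 30522 = 0.236.

0.236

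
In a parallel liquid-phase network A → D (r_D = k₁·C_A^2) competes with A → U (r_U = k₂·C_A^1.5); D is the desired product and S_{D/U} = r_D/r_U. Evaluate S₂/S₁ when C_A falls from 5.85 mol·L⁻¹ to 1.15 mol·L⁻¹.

S_{D/U} = (k₁/k₂)·C_A^0.5, so S₂/S₁ = (C_{A,2}/C_{A,1})^0.5.
= (1.15/5.85)^0.5 = (0.1966)^0.5 = 0.443.
Selectivity toward D falls as C_A falls — high-concentration operation is favoured.

0.443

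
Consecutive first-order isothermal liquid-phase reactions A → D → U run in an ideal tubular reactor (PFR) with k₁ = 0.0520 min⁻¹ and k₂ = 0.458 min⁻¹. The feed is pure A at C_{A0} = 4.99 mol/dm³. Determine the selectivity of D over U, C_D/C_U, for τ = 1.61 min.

2.38

For first-order series with pure A initially, C_D(τ) = k₁C_{A0}/(k₂−k₁)·(e^(−k₁τ) − e^(−k₂τ)).
e^(−k₁τ) = e^(−0.0520×1.61) = e^(−0.08372) = 0.9197; e^(−k₂τ) = e^(−0.7374) = 0.4784.
C_D = 0.0520×4.99/(0.458−0.0520) × (0.9197−0.4784) = 0.6391×0.4413 = 0.2821 mol/dm³.
C_A = C_{A0}e^(−k₁τ) = 4.589 mol/dm³, so C_U = C_{A0}−C_A−C_D = 0.1187 mol/dm³; C_D/C_U = 2.38.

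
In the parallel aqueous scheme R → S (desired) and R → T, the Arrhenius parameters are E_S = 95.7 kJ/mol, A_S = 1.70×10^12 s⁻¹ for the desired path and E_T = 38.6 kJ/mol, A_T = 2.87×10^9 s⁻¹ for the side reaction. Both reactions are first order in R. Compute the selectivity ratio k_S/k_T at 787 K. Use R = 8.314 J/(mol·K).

With equal orders, S_{S/T} = k_S/k_T = (A_S/A_T)·exp[(E_T−E_S)/(RT)].
(E_T−E_S)/(RT) = (38.6−95.7)×10³/(8.314×787) = -57100/6543 = -8.727.
k_S/k_T = (1.70×10^12/2.87×10^9)·exp(-8.727) = 592.3 × 1.622×10^-4 = 0.0961.
Since E_S > E_T, raising the temperature improves selectivity toward S.

0.0961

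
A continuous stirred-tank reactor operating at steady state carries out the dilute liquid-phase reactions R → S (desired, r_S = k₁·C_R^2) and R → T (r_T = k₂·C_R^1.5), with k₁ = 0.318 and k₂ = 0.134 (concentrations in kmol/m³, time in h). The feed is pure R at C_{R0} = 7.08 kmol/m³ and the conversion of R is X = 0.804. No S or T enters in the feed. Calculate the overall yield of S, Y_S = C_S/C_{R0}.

0.592

Exit C_R = C_{R0}(1−X) = 7.08×0.196 = 1.388 kmol/m³.
A CSTR operates uniformly at the exit composition, giving r_S = 0.6124 and r_T = 0.2190 (each k·C_R^n at C_R = 1.388).
Fraction of consumed R going to S: r_S/(r_S+r_T) = 0.7365.
C_S = 0.7365·C_{R0}·X = 0.7365×7.08×0.804 = 4.19 kmol/m³; Y_S = C_S/C_{R0} = 0.592.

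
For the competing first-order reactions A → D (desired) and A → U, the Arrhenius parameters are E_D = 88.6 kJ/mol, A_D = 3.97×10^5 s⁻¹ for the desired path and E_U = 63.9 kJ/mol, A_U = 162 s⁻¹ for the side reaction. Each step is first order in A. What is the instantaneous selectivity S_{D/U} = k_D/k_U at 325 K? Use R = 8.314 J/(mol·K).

0.263

k_D/k_U = (A_D/A_U)·exp[−(E_D−E_U)/(RT)] = (A_D/A_U)·exp[(E_U−E_D)/(RT)].
(E_U−E_D)/(RT) = (63.9−88.6)×10³/(8.314×325) = -24700/2702 = -9.141.
k_D/k_U = (3.97×10^5/162)·exp(-9.141) = 2451 × 1.072×10^-4 = 0.263.
Since E_D > E_U, raising the temperature improves selectivity toward D.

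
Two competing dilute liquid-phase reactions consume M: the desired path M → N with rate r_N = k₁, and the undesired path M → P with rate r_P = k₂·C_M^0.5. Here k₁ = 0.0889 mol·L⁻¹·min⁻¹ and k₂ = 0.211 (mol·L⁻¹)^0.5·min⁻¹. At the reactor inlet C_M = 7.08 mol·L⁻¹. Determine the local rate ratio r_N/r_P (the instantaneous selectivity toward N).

S_{N/P} = r_N/r_P = (k₁)/(k₂·C_M^0.5) = (k₁/k₂)·C_M^-0.5.
= (0.0889) / (0.211×7.080^0.5) = 0.08890/0.5614 = 0.158.
The undesired path is higher order in M, so low C_M (CSTR or dilute feed) favours N.

0.158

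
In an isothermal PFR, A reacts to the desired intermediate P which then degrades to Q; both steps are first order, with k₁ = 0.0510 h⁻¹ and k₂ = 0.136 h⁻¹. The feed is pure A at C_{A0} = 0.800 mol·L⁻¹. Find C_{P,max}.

0.167 mol·L⁻¹

For a first-order series the maximum intermediate yield is C_{P,max}/C_{A0} = (k₁/k₂)^[k₂/(k₂−k₁)].
= (0.0510/0.136)^(0.136/(0.136−0.0510)) = (0.3750)^(1.600) = 0.2082.
C_{P,max} = 0.2082×0.800 = 0.167 mol·L⁻¹.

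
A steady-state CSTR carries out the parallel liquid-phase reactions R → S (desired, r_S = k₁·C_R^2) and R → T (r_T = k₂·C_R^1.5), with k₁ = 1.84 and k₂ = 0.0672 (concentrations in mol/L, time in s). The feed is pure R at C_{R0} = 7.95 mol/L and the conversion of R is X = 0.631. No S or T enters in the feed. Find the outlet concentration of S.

Exit C_R = C_{R0}(1−X) = 7.95×0.369 = 2.934 mol/L.
A CSTR operates uniformly at the exit composition, giving r_S = 15.83 and r_T = 0.3376 (each k·C_R^n at C_R = 2.934).
Fraction of consumed R going to S: r_S/(r_S+r_T) = 0.9791.
C_S = 0.9791·C_{R0}·X = 0.9791×7.95×0.631 = 4.91 mol/L.

4.91 mol/L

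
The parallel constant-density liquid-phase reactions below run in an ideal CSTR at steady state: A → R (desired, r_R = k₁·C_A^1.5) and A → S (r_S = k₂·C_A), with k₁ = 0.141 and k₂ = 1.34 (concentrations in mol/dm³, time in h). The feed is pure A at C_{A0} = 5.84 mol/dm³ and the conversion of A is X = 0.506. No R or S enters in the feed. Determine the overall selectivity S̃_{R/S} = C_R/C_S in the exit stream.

0.179

Exit C_A = C_{A0}(1−X) = 5.84×0.494 = 2.885 mol/dm³.
Rates in a CSTR are evaluated at the outlet concentration: r_R = 0.141×2.885^1.5 = 0.6909, r_S = 1.34×2.885 = 3.866.
Overall selectivity = C_R/C_S = r_Rτ/(r_Sτ) = r_R/r_S = 0.179.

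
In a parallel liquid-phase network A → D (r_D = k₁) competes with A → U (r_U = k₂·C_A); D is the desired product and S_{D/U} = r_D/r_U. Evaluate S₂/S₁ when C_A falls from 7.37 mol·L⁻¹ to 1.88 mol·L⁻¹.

S_{D/U} = (k₁/k₂)·C_A⁻¹, so S₂/S₁ = (C_{A,2}/C_{A,1})⁻¹.
= 7.37/1.88 = 3.92.

3.92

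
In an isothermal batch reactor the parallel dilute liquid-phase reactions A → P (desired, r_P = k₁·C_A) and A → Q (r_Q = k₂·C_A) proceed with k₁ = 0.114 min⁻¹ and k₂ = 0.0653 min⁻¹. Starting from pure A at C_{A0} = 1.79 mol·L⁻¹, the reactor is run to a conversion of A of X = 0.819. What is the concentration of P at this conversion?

C_A = C_{A0}(1−X) = 0.3240 mol·L⁻¹.
Both paths are first order in A, so the instantaneous fraction to P is constant: dC_P/d(−C_A) = k₁/(k₁+k₂) = 0.6358.
C_P = 0.6358·(C_{A0}−C_A) = 0.6358×1.466 = 0.932 mol·L⁻¹.

0.932 mol·L⁻¹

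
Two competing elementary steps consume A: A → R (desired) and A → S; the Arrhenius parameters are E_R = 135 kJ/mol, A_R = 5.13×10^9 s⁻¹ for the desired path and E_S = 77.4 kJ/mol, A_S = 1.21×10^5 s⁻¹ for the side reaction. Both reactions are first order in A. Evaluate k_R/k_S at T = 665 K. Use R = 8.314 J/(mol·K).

k_R/k_S = (A_R/A_S)·exp[−(E_R−E_S)/(RT)] = (A_R/A_S)·exp[(E_S−E_R)/(RT)].
(E_S−E_R)/(RT) = (77.4−135)×10³/(8.314×665) = -57600/5529 = -10.42.
k_R/k_S = (5.13×10^9/1.21×10^5)·exp(-10.42) = 42397 × 2.988×10^-5 = 1.27.
Since E_R > E_S, raising the temperature improves selectivity toward R.

1.27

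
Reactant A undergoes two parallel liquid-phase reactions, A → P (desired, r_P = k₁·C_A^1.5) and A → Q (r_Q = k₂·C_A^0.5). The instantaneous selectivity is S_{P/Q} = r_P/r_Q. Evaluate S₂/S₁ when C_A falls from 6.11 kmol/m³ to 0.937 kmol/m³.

S_{P/Q} = (k₁/k₂)·C_A, so S₂/S₁ = (C_{A,2}/C_{A,1}).
= 0.937/6.11 = 0.153.

0.153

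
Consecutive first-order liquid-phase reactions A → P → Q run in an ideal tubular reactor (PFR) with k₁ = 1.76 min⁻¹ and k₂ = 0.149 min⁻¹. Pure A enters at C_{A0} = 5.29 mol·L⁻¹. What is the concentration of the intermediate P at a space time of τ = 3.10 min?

The intermediate concentration in a first-order A→B→C sequence is C_P = k₁C_{A0}(e^(−k₁τ) − e^(−k₂τ))/(k₂−k₁).
e^(−k₁τ) = e^(−1.76×3.10) = e^(−5.456) = 0.004271; e^(−k₂τ) = e^(−0.4619) = 0.6301.
C_P = 1.76×5.29/(0.149−1.76) × (0.004271−0.6301) = (-5.779)×(-0.6258) = 3.617 mol·L⁻¹.

3.62 mol·L⁻¹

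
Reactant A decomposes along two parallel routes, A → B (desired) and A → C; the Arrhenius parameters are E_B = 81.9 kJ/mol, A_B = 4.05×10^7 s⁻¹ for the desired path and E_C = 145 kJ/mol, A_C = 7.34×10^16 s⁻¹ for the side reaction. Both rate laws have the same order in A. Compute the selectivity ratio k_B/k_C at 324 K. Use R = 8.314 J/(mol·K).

8.22

Since both paths have the same order in A, the concentration cancels and S_{B/C} = k_B/k_C = (A_B/A_C)·exp[(E_C−E_B)/(RT)].
(E_C−E_B)/(RT) = (145−81.9)×10³/(8.314×324) = 63100/2694 = 23.42.
k_B/k_C = (4.05×10^7/7.34×10^16)·exp(23.42) = 5.518×10^-10 × 1.490×10^10 = 8.22.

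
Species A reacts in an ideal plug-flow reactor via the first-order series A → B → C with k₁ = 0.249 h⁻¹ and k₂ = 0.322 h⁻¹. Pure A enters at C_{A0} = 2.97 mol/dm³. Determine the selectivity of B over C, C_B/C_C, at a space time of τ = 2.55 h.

1.88

The intermediate concentration in a first-order A→B→C sequence is C_B = k₁C_{A0}(e^(−k₁τ) − e^(−k₂τ))/(k₂−k₁).
e^(−k₁τ) = e^(−0.249×2.55) = e^(−0.6349) = 0.5300; e^(−k₂τ) = e^(−0.8211) = 0.4399.
C_B = 0.249×2.97/(0.322−0.249) × (0.5300−0.4399) = 10.13×0.09001 = 0.9119 mol/dm³.
C_A = C_{A0}e^(−k₁τ) = 1.574 mol/dm³, so C_C = C_{A0}−C_A−C_B = 0.4841 mol/dm³; C_B/C_C = 1.88.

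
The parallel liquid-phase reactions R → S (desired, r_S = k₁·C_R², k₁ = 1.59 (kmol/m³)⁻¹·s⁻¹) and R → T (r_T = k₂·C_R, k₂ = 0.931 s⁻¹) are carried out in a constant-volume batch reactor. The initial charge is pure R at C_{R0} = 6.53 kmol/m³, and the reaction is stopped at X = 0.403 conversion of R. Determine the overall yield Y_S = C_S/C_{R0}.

C_R = C_{R0}(1−X) = 3.898 kmol/m³.
Along a PFR/batch, dC_T/dC_R = −r_T/(r_S+r_T) = −k₂/(k₂+k₁·C_R).
Integrating from C_{R0} to C_R: C_T = (0.931/1.59)·ln[(0.931+1.59·6.53)/(0.931+1.59·3.90)] = 0.5855·ln(11.31/7.129) = 0.2704 kmol/m³.
Then C_S = (C_{R0}−C_R) − C_T = 2.632 − 0.2704 = 2.361 kmol/m³.
Y_S = C_S/C_{R0} = 2.361/6.53 = 0.362.

0.362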